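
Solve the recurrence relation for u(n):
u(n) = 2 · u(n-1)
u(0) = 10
Pure geometric recurrence with ratio 2.
By induction u(n) = u(0) · (2)^n = 10 \cdot 2^{n}.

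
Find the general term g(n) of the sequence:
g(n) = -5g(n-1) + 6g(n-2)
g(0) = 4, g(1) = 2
Characteristic equation: x² + 5x - 6 = 0, which factors as (x - (1))(x - (-6)) = 0.
Roots r₁ = 1, r₂ = -6 (distinct).
General solution: g(n) = A·(1)^n + B·(-6)^n.
From g(0) = 4: A + B = 4.
From g(1) = 2: A - 6B = 2.
Solving: A = \frac{26}{7}, B = \frac{2}{7}.
So g(n) = \frac{2 \left(-6\right)^{n}}{7} + \frac{26}{7}.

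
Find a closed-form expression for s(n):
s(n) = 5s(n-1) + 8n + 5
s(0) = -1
First-order linear with linear forcing.
Homogeneous solution: s_h(n) = A·(5)^n.
Try particular s_p(n) = pn + q. Substituting:
  pn + q = 5(p(n-1) + q) + 8n + 5.
Matching the n-coefficient: p = 5p + 8 ⇒ p = -2.
Matching constants: q = -5p + 5q + 5 ⇒ q = - \frac{15}{4}.
General: s(n) = A·(5)^n - 2 n - \frac{15}{4}.
Apply s(0) = -1: A - \frac{15}{4} = -1 ⇒ A = \frac{11}{4}.
So s(n) = \frac{11 \cdot 5^{n}}{4} - 2 n - \frac{15}{4}.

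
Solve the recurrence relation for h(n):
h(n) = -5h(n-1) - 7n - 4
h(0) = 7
First-order linear with linear forcing.
Homogeneous solution: h_h(n) = A·(-5)^n.
Try particular h_p(n) = pn + q. Substituting:
  pn + q = -5(p(n-1) + q) - 7n - 4.
Matching the n-coefficient: p = -5p - 7 ⇒ p = - \frac{7}{6}.
Matching constants: q = 5p - 5q - 4 ⇒ q = - \frac{59}{36}.
General: h(n) = A·(-5)^n - \frac{7 n}{6} - \frac{59}{36}.
Apply h(0) = 7: A - \frac{59}{36} = 7 ⇒ A = \frac{311}{36}.
So h(n) = \frac{311 \left(-5\right)^{n}}{36} - \frac{7 n}{6} - \frac{59}{36}.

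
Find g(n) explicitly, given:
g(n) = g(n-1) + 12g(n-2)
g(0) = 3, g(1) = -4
Characteristic equation: x² - x - 12 = 0, which factors as (x - (-3))(x - (4)) = 0.
Roots r₁ = -3, r₂ = 4 (distinct).
General solution: g(n) = A·(-3)^n + B·(4)^n.
From g(0) = 3: A + B = 3.
From g(1) = -4: -3A + 4B = -4.
Solving: A = \frac{16}{7}, B = \frac{5}{7}.
So g(n) = \frac{16 \left(-3\right)^{n}}{7} + \frac{5 \cdot 4^{n}}{7}.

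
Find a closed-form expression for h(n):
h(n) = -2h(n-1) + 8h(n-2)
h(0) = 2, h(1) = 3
Characteristic equation: x² + 2x - 8 = 0, which factors as (x - (-4))(x - (2)) = 0.
Roots r₁ = -4, r₂ = 2 (distinct).
General solution: h(n) = A·(-4)^n + B·(2)^n.
From h(0) = 2: A + B = 2.
From h(1) = 3: -4A + 2B = 3.
Solving: A = \frac{1}{6}, B = \frac{11}{6}.
So h(n) = \frac{\left(-4\right)^{n}}{6} + \frac{11 \cdot 2^{n}}{6}.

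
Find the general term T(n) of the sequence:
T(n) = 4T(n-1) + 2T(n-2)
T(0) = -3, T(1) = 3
Characteristic equation: x² - 4x - 2 = 0.
Discriminant Δ = (4)² + 4·(2) = 24.
Roots r₁,₂ = (4 ± √24)/2, so r₁ = 2 + \sqrt{6}, r₂ = 2 - \sqrt{6}.
General solution: T(n) = A·r₁^n + B·r₂^n.
From the initial conditions, A + B = -3 and r₁A + r₂B = 3.
Since r₁ - r₂ = √24: A = (3 - (-3)r₂)/√24 = - \frac{3}{2} + \frac{3 \sqrt{6}}{4}, and B = -3 - A = - \frac{3 \sqrt{6}}{4} - \frac{3}{2}.
So T(n) = \left(- \frac{3}{2} + \frac{3 \sqrt{6}}{4}\right)\left(2 + \sqrt{6}\right)^n + \left(- \frac{3 \sqrt{6}}{4} - \frac{3}{2}\right)\left(2 - \sqrt{6}\right)^n.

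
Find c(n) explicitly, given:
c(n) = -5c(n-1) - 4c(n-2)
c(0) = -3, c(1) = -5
Characteristic equation: x² + 5x + 4 = 0, which factors as (x - (-1))(x - (-4)) = 0.
Roots r₁ = -1, r₂ = -4 (distinct).
General solution: c(n) = A·(-1)^n + B·(-4)^n.
From c(0) = -3: A + B = -3.
From c(1) = -5: -A - 4B = -5.
Solving: A = - \frac{17}{3}, B = \frac{8}{3}.
So c(n) = - \frac{17 \left(-1\right)^{n}}{3} + \frac{8 \left(-4\right)^{n}}{3}.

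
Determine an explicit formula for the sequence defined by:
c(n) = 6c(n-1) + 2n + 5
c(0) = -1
First-order linear with linear forcing.
Homogeneous solution: c_h(n) = A·(6)^n.
Try particular c_p(n) = pn + q. Substituting:
  pn + q = 6(p(n-1) + q) + 2n + 5.
Matching the n-coefficient: p = 6p + 2 ⇒ p = - \frac{2}{5}.
Matching constants: q = -6p + 6q + 5 ⇒ q = - \frac{37}{25}.
General: c(n) = A·(6)^n - \frac{2 n}{5} - \frac{37}{25}.
Apply c(0) = -1: A - \frac{37}{25} = -1 ⇒ A = \frac{12}{25}.
So c(n) = \frac{12 \cdot 6^{n}}{25} - \frac{2 n}{5} - \frac{37}{25}.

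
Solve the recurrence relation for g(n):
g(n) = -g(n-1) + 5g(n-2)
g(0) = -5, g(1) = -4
Characteristic equation: x² + x - 5 = 0.
Discriminant Δ = (-1)² + 4·(5) = 21.
Roots r₁,₂ = (-1 ± √21)/2, so r₁ = - \frac{1}{2} + \frac{\sqrt{21}}{2}, r₂ = - \frac{\sqrt{21}}{2} - \frac{1}{2}.
General solution: g(n) = A·r₁^n + B·r₂^n.
From the initial conditions, A + B = -5 and r₁A + r₂B = -4.
Since r₁ - r₂ = √21: A = (-4 - (-5)r₂)/√21 = - \frac{5}{2} - \frac{13 \sqrt{21}}{42}, and B = -5 - A = - \frac{5}{2} + \frac{13 \sqrt{21}}{42}.
So g(n) = \left(- \frac{5}{2} - \frac{13 \sqrt{21}}{42}\right)\left(- \frac{1}{2} + \frac{\sqrt{21}}{2}\right)^n + \left(- \frac{5}{2} + \frac{13 \sqrt{21}}{42}\right)\left(- \frac{\sqrt{21}}{2} - \frac{1}{2}\right)^n.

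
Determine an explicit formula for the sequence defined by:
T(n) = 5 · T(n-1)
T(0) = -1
Pure geometric recurrence with ratio 5.
By induction T(n) = T(0) · (5)^n = - 5^{n}.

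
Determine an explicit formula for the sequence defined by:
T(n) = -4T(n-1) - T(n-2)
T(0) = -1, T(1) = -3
Characteristic equation: x² + 4x + 1 = 0.
Discriminant Δ = (-4)² + 4·(-1) = 12.
Roots r₁,₂ = (-4 ± √12)/2, so r₁ = -2 + \sqrt{3}, r₂ = -2 - \sqrt{3}.
General solution: T(n) = A·r₁^n + B·r₂^n.
From the initial conditions, A + B = -1 and r₁A + r₂B = -3.
Since r₁ - r₂ = √12: A = (-3 - (-1)r₂)/√12 = - \frac{5 \sqrt{3}}{6} - \frac{1}{2}, and B = -1 - A = - \frac{1}{2} + \frac{5 \sqrt{3}}{6}.
So T(n) = \left(- \frac{5 \sqrt{3}}{6} - \frac{1}{2}\right)\left(-2 + \sqrt{3}\right)^n + \left(- \frac{1}{2} + \frac{5 \sqrt{3}}{6}\right)\left(-2 - \sqrt{3}\right)^n.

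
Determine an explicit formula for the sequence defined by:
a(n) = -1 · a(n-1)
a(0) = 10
Pure geometric recurrence with ratio -1.
By induction a(n) = a(0) · (-1)^n = 10 \left(-1\right)^{n}.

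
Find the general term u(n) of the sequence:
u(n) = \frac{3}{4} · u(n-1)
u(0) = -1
Pure geometric recurrence with ratio \frac{3}{4}.
By induction u(n) = u(0) · (\frac{3}{4})^n = - \left(\frac{3}{4}\right)^{n}.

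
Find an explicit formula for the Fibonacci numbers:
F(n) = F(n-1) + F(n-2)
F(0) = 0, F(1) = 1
This is the Fibonacci sequence.
Characteristic equation: x² - x - 1 = 0; roots r₁ = \frac{1}{2} + \frac{\sqrt{5}}{2}, r₂ = \frac{1}{2} - \frac{\sqrt{5}}{2}.
General: F(n) = A·r₁^n + B·r₂^n. Solving with F(0)=0, F(1)=1 gives A = \frac{\sqrt{5}}{5}, B = - \frac{\sqrt{5}}{5}.
So F(n) = \frac{2^{- n} \sqrt{5} \left(- \left(1 - \sqrt{5}\right)^{n} + \left(1 + \sqrt{5}\right)^{n}\right)}{5}.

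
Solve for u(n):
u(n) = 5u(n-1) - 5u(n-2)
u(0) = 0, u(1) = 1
Characteristic equation: x² - 5x + 5 = 0.
Discriminant Δ = (5)² + 4·(-5) = 5.
Roots r₁,₂ = (5 ± √5)/2, so r₁ = \frac{\sqrt{5}}{2} + \frac{5}{2}, r₂ = \frac{5}{2} - \frac{\sqrt{5}}{2}.
General solution: u(n) = A·r₁^n + B·r₂^n.
From the initial conditions, A + B = 0 and r₁A + r₂B = 1.
Since r₁ - r₂ = √5: A = (1 - (0)r₂)/√5 = \frac{\sqrt{5}}{5}, and B = 0 - A = - \frac{\sqrt{5}}{5}.
So u(n) = \left(\frac{\sqrt{5}}{5}\right)\left(\frac{\sqrt{5}}{2} + \frac{5}{2}\right)^n + \left(- \frac{\sqrt{5}}{5}\right)\left(\frac{5}{2} - \frac{\sqrt{5}}{2}\right)^n.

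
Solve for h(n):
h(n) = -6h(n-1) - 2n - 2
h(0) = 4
First-order linear with linear forcing.
Homogeneous solution: h_h(n) = A·(-6)^n.
Try particular h_p(n) = pn + q. Substituting:
  pn + q = -6(p(n-1) + q) - 2n - 2.
Matching the n-coefficient: p = -6p - 2 ⇒ p = - \frac{2}{7}.
Matching constants: q = 6p - 6q - 2 ⇒ q = - \frac{26}{49}.
General: h(n) = A·(-6)^n - \frac{2 n}{7} - \frac{26}{49}.
Apply h(0) = 4: A - \frac{26}{49} = 4 ⇒ A = \frac{222}{49}.
So h(n) = \frac{222 \left(-6\right)^{n}}{49} - \frac{2 n}{7} - \frac{26}{49}.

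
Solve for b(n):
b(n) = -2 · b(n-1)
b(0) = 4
Pure geometric recurrence with ratio -2.
By induction b(n) = b(0) · (-2)^n = 4 \left(-2\right)^{n}.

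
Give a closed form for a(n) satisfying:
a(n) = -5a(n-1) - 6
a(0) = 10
First-order linear non-homogeneous.
Homogeneous solution: a_h(n) = A·(-5)^n.
Try constant particular solution a_p = K: K = -5K - 6 ⇒ K = -1.
General: a(n) = A·(-5)^n - 1.
Apply a(0) = 10: A - 1 = 10 ⇒ A = 11.
So a(n) = 11 \left(-5\right)^{n} - 1.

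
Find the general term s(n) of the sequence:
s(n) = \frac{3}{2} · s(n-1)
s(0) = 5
Pure geometric recurrence with ratio \frac{3}{2}.
By induction s(n) = s(0) · (\frac{3}{2})^n = 5 \left(\frac{3}{2}\right)^{n}.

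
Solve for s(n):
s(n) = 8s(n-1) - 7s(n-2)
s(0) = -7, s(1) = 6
Characteristic equation: x² - 8x + 7 = 0, which factors as (x - (7))(x - (1)) = 0.
Roots r₁ = 7, r₂ = 1 (distinct).
General solution: s(n) = A·(7)^n + B·(1)^n.
From s(0) = -7: A + B = -7.
From s(1) = 6: 7A + B = 6.
Solving: A = \frac{13}{6}, B = - \frac{55}{6}.
So s(n) = \frac{13 \cdot 7^{n}}{6} - \frac{55}{6}.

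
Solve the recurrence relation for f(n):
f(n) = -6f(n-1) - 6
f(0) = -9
First-order linear non-homogeneous.
Homogeneous solution: f_h(n) = A·(-6)^n.
Try constant particular solution f_p = K: K = -6K - 6 ⇒ K = - \frac{6}{7}.
General: f(n) = A·(-6)^n - \frac{6}{7}.
Apply f(0) = -9: A - \frac{6}{7} = -9 ⇒ A = - \frac{57}{7}.
So f(n) = - \frac{57 \left(-6\right)^{n}}{7} - \frac{6}{7}.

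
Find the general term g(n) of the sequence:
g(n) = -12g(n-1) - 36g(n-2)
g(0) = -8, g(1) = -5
Characteristic equation: x² + 12x + 36 = 0, which is (x - (-6))².
Repeated root r = -6.
General solution: g(n) = (A + Bn)·(-6)^n.
From g(0) = -8: A = -8.
From g(1) = -5: (A + B)·(-6) = -5 ⇒ B = \frac{53}{6}.
So g(n) = \left(\frac{53 n}{6} - 8\right) \cdot (-6)^n.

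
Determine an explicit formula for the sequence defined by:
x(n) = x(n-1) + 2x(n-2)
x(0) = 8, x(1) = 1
Characteristic equation: x² - x - 2 = 0, which factors as (x - (-1))(x - (2)) = 0.
Roots r₁ = -1, r₂ = 2 (distinct).
General solution: x(n) = A·(-1)^n + B·(2)^n.
From x(0) = 8: A + B = 8.
From x(1) = 1: -A + 2B = 1.
Solving: A = 5, B = 3.
So x(n) = 5 \left(-1\right)^{n} + 3 \cdot 2^{n}.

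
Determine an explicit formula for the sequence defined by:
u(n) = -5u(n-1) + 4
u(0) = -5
First-order linear non-homogeneous.
Homogeneous solution: u_h(n) = A·(-5)^n.
Try constant particular solution u_p = K: K = -5K + 4 ⇒ K = \frac{2}{3}.
General: u(n) = A·(-5)^n + \frac{2}{3}.
Apply u(0) = -5: A + \frac{2}{3} = -5 ⇒ A = - \frac{17}{3}.
So u(n) = \frac{2}{3} - \frac{17 \left(-5\right)^{n}}{3}.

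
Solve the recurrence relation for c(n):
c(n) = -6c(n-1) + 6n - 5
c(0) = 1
First-order linear with linear forcing.
Homogeneous solution: c_h(n) = A·(-6)^n.
Try particular c_p(n) = pn + q. Substituting:
  pn + q = -6(p(n-1) + q) + 6n - 5.
Matching the n-coefficient: p = -6p + 6 ⇒ p = \frac{6}{7}.
Matching constants: q = 6p - 6q - 5 ⇒ q = \frac{1}{49}.
General: c(n) = A·(-6)^n + \frac{6 n}{7} + \frac{1}{49}.
Apply c(0) = 1: A + \frac{1}{49} = 1 ⇒ A = \frac{48}{49}.
So c(n) = \frac{48 \left(-6\right)^{n}}{49} + \frac{6 n}{7} + \frac{1}{49}.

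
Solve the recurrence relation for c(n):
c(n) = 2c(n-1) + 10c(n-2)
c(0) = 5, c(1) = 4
Characteristic equation: x² - 2x - 10 = 0.
Discriminant Δ = (2)² + 4·(10) = 44.
Roots r₁,₂ = (2 ± √44)/2, so r₁ = 1 + \sqrt{11}, r₂ = 1 - \sqrt{11}.
General solution: c(n) = A·r₁^n + B·r₂^n.
From the initial conditions, A + B = 5 and r₁A + r₂B = 4.
Since r₁ - r₂ = √44: A = (4 - (5)r₂)/√44 = \frac{5}{2} - \frac{\sqrt{11}}{22}, and B = 5 - A = \frac{\sqrt{11}}{22} + \frac{5}{2}.
So c(n) = \left(\frac{5}{2} - \frac{\sqrt{11}}{22}\right)\left(1 + \sqrt{11}\right)^n + \left(\frac{\sqrt{11}}{22} + \frac{5}{2}\right)\left(1 - \sqrt{11}\right)^n.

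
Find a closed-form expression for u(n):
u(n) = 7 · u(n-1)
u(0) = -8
Pure geometric recurrence with ratio 7.
By induction u(n) = u(0) · (7)^n = - 8 \cdot 7^{n}.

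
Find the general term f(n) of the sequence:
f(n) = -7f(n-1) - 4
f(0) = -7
First-order linear non-homogeneous.
Homogeneous solution: f_h(n) = A·(-7)^n.
Try constant particular solution f_p = K: K = -7K - 4 ⇒ K = - \frac{1}{2}.
General: f(n) = A·(-7)^n - \frac{1}{2}.
Apply f(0) = -7: A - \frac{1}{2} = -7 ⇒ A = - \frac{13}{2}.
So f(n) = - \frac{13 \left(-7\right)^{n}}{2} - \frac{1}{2}.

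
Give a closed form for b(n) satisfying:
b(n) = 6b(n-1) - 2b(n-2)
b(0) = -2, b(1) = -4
Characteristic equation: x² - 6x + 2 = 0.
Discriminant Δ = (6)² + 4·(-2) = 28.
Roots r₁,₂ = (6 ± √28)/2, so r₁ = \sqrt{7} + 3, r₂ = 3 - \sqrt{7}.
General solution: b(n) = A·r₁^n + B·r₂^n.
From the initial conditions, A + B = -2 and r₁A + r₂B = -4.
Since r₁ - r₂ = √28: A = (-4 - (-2)r₂)/√28 = -1 + \frac{\sqrt{7}}{7}, and B = -2 - A = -1 - \frac{\sqrt{7}}{7}.
So b(n) = \left(-1 + \frac{\sqrt{7}}{7}\right)\left(\sqrt{7} + 3\right)^n + \left(-1 - \frac{\sqrt{7}}{7}\right)\left(3 - \sqrt{7}\right)^n.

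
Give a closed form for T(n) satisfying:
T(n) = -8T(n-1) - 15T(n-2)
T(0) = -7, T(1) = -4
Characteristic equation: x² + 8x + 15 = 0, which factors as (x - (-3))(x - (-5)) = 0.
Roots r₁ = -3, r₂ = -5 (distinct).
General solution: T(n) = A·(-3)^n + B·(-5)^n.
From T(0) = -7: A + B = -7.
From T(1) = -4: -3A - 5B = -4.
Solving: A = - \frac{39}{2}, B = \frac{25}{2}.
So T(n) = - \frac{39 \left(-3\right)^{n}}{2} + \frac{25 \left(-5\right)^{n}}{2}.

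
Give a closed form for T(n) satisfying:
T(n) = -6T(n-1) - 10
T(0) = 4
First-order linear non-homogeneous.
Homogeneous solution: T_h(n) = A·(-6)^n.
Try constant particular solution T_p = K: K = -6K - 10 ⇒ K = - \frac{10}{7}.
General: T(n) = A·(-6)^n - \frac{10}{7}.
Apply T(0) = 4: A - \frac{10}{7} = 4 ⇒ A = \frac{38}{7}.
So T(n) = \frac{38 \left(-6\right)^{n}}{7} - \frac{10}{7}.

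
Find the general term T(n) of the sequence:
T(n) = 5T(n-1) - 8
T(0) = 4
First-order linear non-homogeneous.
Homogeneous solution: T_h(n) = A·(5)^n.
Try constant particular solution T_p = K: K = 5K - 8 ⇒ K = 2.
General: T(n) = A·(5)^n + 2.
Apply T(0) = 4: A + 2 = 4 ⇒ A = 2.
So T(n) = 2 \cdot 5^{n} + 2.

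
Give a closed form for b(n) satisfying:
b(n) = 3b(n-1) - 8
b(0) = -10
First-order linear non-homogeneous.
Homogeneous solution: b_h(n) = A·(3)^n.
Try constant particular solution b_p = K: K = 3K - 8 ⇒ K = 4.
General: b(n) = A·(3)^n + 4.
Apply b(0) = -10: A + 4 = -10 ⇒ A = -14.
So b(n) = 4 - 14 \cdot 3^{n}.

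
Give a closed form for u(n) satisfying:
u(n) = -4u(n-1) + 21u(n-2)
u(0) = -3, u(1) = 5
Characteristic equation: x² + 4x - 21 = 0, which factors as (x - (-7))(x - (3)) = 0.
Roots r₁ = -7, r₂ = 3 (distinct).
General solution: u(n) = A·(-7)^n + B·(3)^n.
From u(0) = -3: A + B = -3.
From u(1) = 5: -7A + 3B = 5.
Solving: A = - \frac{7}{5}, B = - \frac{8}{5}.
So u(n) = - \frac{7 \left(-7\right)^{n}}{5} - \frac{8 \cdot 3^{n}}{5}.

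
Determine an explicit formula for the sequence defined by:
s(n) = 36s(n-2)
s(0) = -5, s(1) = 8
Characteristic equation: x² - 36 = 0, which factors as (x - (-6))(x - (6)) = 0.
Roots r₁ = -6, r₂ = 6 (distinct).
General solution: s(n) = A·(-6)^n + B·(6)^n.
From s(0) = -5: A + B = -5.
From s(1) = 8: -6A + 6B = 8.
Solving: A = - \frac{19}{6}, B = - \frac{11}{6}.
So s(n) = - \frac{19 \left(-6\right)^{n}}{6} - \frac{11 \cdot 6^{n}}{6}.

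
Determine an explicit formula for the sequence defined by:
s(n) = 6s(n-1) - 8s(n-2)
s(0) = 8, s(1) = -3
Characteristic equation: x² - 6x + 8 = 0, which factors as (x - (4))(x - (2)) = 0.
Roots r₁ = 4, r₂ = 2 (distinct).
General solution: s(n) = A·(4)^n + B·(2)^n.
From s(0) = 8: A + B = 8.
From s(1) = -3: 4A + 2B = -3.
Solving: A = - \frac{19}{2}, B = \frac{35}{2}.
So s(n) = \frac{35 \cdot 2^{n}}{2} - \frac{19 \cdot 4^{n}}{2}.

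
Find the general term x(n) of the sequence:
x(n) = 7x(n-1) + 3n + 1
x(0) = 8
First-order linear with linear forcing.
Homogeneous solution: x_h(n) = A·(7)^n.
Try particular x_p(n) = pn + q. Substituting:
  pn + q = 7(p(n-1) + q) + 3n + 1.
Matching the n-coefficient: p = 7p + 3 ⇒ p = - \frac{1}{2}.
Matching constants: q = -7p + 7q + 1 ⇒ q = - \frac{3}{4}.
General: x(n) = A·(7)^n - \frac{n}{2} - \frac{3}{4}.
Apply x(0) = 8: A - \frac{3}{4} = 8 ⇒ A = \frac{35}{4}.
So x(n) = \frac{35 \cdot 7^{n}}{4} - \frac{n}{2} - \frac{3}{4}.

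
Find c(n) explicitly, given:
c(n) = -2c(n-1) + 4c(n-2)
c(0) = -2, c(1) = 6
Characteristic equation: x² + 2x - 4 = 0.
Discriminant Δ = (-2)² + 4·(4) = 20.
Roots r₁,₂ = (-2 ± √20)/2, so r₁ = -1 + \sqrt{5}, r₂ = - \sqrt{5} - 1.
General solution: c(n) = A·r₁^n + B·r₂^n.
From the initial conditions, A + B = -2 and r₁A + r₂B = 6.
Since r₁ - r₂ = √20: A = (6 - (-2)r₂)/√20 = -1 + \frac{2 \sqrt{5}}{5}, and B = -2 - A = -1 - \frac{2 \sqrt{5}}{5}.
So c(n) = \left(-1 + \frac{2 \sqrt{5}}{5}\right)\left(-1 + \sqrt{5}\right)^n + \left(-1 - \frac{2 \sqrt{5}}{5}\right)\left(- \sqrt{5} - 1\right)^n.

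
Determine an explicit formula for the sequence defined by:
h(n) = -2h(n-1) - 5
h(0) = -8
First-order linear non-homogeneous.
Homogeneous solution: h_h(n) = A·(-2)^n.
Try constant particular solution h_p = K: K = -2K - 5 ⇒ K = - \frac{5}{3}.
General: h(n) = A·(-2)^n - \frac{5}{3}.
Apply h(0) = -8: A - \frac{5}{3} = -8 ⇒ A = - \frac{19}{3}.
So h(n) = - \frac{19 \left(-2\right)^{n}}{3} - \frac{5}{3}.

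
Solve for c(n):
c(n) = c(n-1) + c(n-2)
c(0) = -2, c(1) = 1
Characteristic equation: x² - x - 1 = 0.
Discriminant Δ = (1)² + 4·(1) = 5.
Roots r₁,₂ = (1 ± √5)/2, so r₁ = \frac{1}{2} + \frac{\sqrt{5}}{2}, r₂ = \frac{1}{2} - \frac{\sqrt{5}}{2}.
General solution: c(n) = A·r₁^n + B·r₂^n.
From the initial conditions, A + B = -2 and r₁A + r₂B = 1.
Since r₁ - r₂ = √5: A = (1 - (-2)r₂)/√5 = -1 + \frac{2 \sqrt{5}}{5}, and B = -2 - A = -1 - \frac{2 \sqrt{5}}{5}.
So c(n) = \left(-1 + \frac{2 \sqrt{5}}{5}\right)\left(\frac{1}{2} + \frac{\sqrt{5}}{2}\right)^n + \left(-1 - \frac{2 \sqrt{5}}{5}\right)\left(\frac{1}{2} - \frac{\sqrt{5}}{2}\right)^n.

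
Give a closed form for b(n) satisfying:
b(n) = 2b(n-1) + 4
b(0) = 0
First-order linear non-homogeneous.
Homogeneous solution: b_h(n) = A·(2)^n.
Try constant particular solution b_p = K: K = 2K + 4 ⇒ K = -4.
General: b(n) = A·(2)^n - 4.
Apply b(0) = 0: A - 4 = 0 ⇒ A = 4.
So b(n) = 4 \cdot 2^{n} - 4.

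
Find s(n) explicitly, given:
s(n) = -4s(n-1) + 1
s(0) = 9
First-order linear non-homogeneous.
Homogeneous solution: s_h(n) = A·(-4)^n.
Try constant particular solution s_p = K: K = -4K + 1 ⇒ K = \frac{1}{5}.
General: s(n) = A·(-4)^n + \frac{1}{5}.
Apply s(0) = 9: A + \frac{1}{5} = 9 ⇒ A = \frac{44}{5}.
So s(n) = \frac{44 \left(-4\right)^{n}}{5} + \frac{1}{5}.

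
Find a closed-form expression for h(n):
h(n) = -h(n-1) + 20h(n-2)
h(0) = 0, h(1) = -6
Characteristic equation: x² + x - 20 = 0, which factors as (x - (-5))(x - (4)) = 0.
Roots r₁ = -5, r₂ = 4 (distinct).
General solution: h(n) = A·(-5)^n + B·(4)^n.
From h(0) = 0: A + B = 0.
From h(1) = -6: -5A + 4B = -6.
Solving: A = \frac{2}{3}, B = - \frac{2}{3}.
So h(n) = \frac{2 \left(-5\right)^{n}}{3} - \frac{2 \cdot 4^{n}}{3}.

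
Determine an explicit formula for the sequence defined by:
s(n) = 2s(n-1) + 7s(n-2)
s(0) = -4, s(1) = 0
Characteristic equation: x² - 2x - 7 = 0.
Discriminant Δ = (2)² + 4·(7) = 32.
Roots r₁,₂ = (2 ± √32)/2, so r₁ = 1 + 2 \sqrt{2}, r₂ = 1 - 2 \sqrt{2}.
General solution: s(n) = A·r₁^n + B·r₂^n.
From the initial conditions, A + B = -4 and r₁A + r₂B = 0.
Since r₁ - r₂ = √32: A = (0 - (-4)r₂)/√32 = -2 + \frac{\sqrt{2}}{2}, and B = -4 - A = -2 - \frac{\sqrt{2}}{2}.
So s(n) = \left(-2 + \frac{\sqrt{2}}{2}\right)\left(1 + 2 \sqrt{2}\right)^n + \left(-2 - \frac{\sqrt{2}}{2}\right)\left(1 - 2 \sqrt{2}\right)^n.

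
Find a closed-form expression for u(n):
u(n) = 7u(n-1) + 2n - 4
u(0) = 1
First-order linear with linear forcing.
Homogeneous solution: u_h(n) = A·(7)^n.
Try particular u_p(n) = pn + q. Substituting:
  pn + q = 7(p(n-1) + q) + 2n - 4.
Matching the n-coefficient: p = 7p + 2 ⇒ p = - \frac{1}{3}.
Matching constants: q = -7p + 7q - 4 ⇒ q = \frac{5}{18}.
General: u(n) = A·(7)^n - \frac{n}{3} + \frac{5}{18}.
Apply u(0) = 1: A + \frac{5}{18} = 1 ⇒ A = \frac{13}{18}.
So u(n) = \frac{13 \cdot 7^{n}}{18} - \frac{n}{3} + \frac{5}{18}.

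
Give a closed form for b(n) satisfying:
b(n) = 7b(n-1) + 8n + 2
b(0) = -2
First-order linear with linear forcing.
Homogeneous solution: b_h(n) = A·(7)^n.
Try particular b_p(n) = pn + q. Substituting:
  pn + q = 7(p(n-1) + q) + 8n + 2.
Matching the n-coefficient: p = 7p + 8 ⇒ p = - \frac{4}{3}.
Matching constants: q = -7p + 7q + 2 ⇒ q = - \frac{17}{9}.
General: b(n) = A·(7)^n - \frac{4 n}{3} - \frac{17}{9}.
Apply b(0) = -2: A - \frac{17}{9} = -2 ⇒ A = - \frac{1}{9}.
So b(n) = - \frac{7^{n}}{9} - \frac{4 n}{3} - \frac{17}{9}.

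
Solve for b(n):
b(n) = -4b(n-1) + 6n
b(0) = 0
First-order linear with linear forcing.
Homogeneous solution: b_h(n) = A·(-4)^n.
Try particular b_p(n) = pn + q. Substituting:
  pn + q = -4(p(n-1) + q) + 6n.
Matching the n-coefficient: p = -4p + 6 ⇒ p = \frac{6}{5}.
Matching constants: q = 4p - 4q ⇒ q = \frac{24}{25}.
General: b(n) = A·(-4)^n + \frac{6 n}{5} + \frac{24}{25}.
Apply b(0) = 0: A + \frac{24}{25} = 0 ⇒ A = - \frac{24}{25}.
So b(n) = - \frac{24 \left(-4\right)^{n}}{25} + \frac{6 n}{5} + \frac{24}{25}.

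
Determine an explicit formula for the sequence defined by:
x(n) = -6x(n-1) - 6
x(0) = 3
First-order linear non-homogeneous.
Homogeneous solution: x_h(n) = A·(-6)^n.
Try constant particular solution x_p = K: K = -6K - 6 ⇒ K = - \frac{6}{7}.
General: x(n) = A·(-6)^n - \frac{6}{7}.
Apply x(0) = 3: A - \frac{6}{7} = 3 ⇒ A = \frac{27}{7}.
So x(n) = \frac{27 \left(-6\right)^{n}}{7} - \frac{6}{7}.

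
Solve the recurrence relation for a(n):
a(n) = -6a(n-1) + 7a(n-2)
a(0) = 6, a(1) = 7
Characteristic equation: x² + 6x - 7 = 0, which factors as (x - (1))(x - (-7)) = 0.
Roots r₁ = 1, r₂ = -7 (distinct).
General solution: a(n) = A·(1)^n + B·(-7)^n.
From a(0) = 6: A + B = 6.
From a(1) = 7: A - 7B = 7.
Solving: A = \frac{49}{8}, B = - \frac{1}{8}.
So a(n) = \frac{49}{8} - \frac{\left(-7\right)^{n}}{8}.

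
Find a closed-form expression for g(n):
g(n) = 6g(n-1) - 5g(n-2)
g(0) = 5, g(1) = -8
Characteristic equation: x² - 6x + 5 = 0, which factors as (x - (1))(x - (5)) = 0.
Roots r₁ = 1, r₂ = 5 (distinct).
General solution: g(n) = A·(1)^n + B·(5)^n.
From g(0) = 5: A + B = 5.
From g(1) = -8: A + 5B = -8.
Solving: A = \frac{33}{4}, B = - \frac{13}{4}.
So g(n) = \frac{33}{4} - \frac{13 \cdot 5^{n}}{4}.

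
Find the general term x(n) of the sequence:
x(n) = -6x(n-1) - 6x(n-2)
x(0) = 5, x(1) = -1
Characteristic equation: x² + 6x + 6 = 0.
Discriminant Δ = (-6)² + 4·(-6) = 12.
Roots r₁,₂ = (-6 ± √12)/2, so r₁ = -3 + \sqrt{3}, r₂ = -3 - \sqrt{3}.
General solution: x(n) = A·r₁^n + B·r₂^n.
From the initial conditions, A + B = 5 and r₁A + r₂B = -1.
Since r₁ - r₂ = √12: A = (-1 - (5)r₂)/√12 = \frac{5}{2} + \frac{7 \sqrt{3}}{3}, and B = 5 - A = \frac{5}{2} - \frac{7 \sqrt{3}}{3}.
So x(n) = \left(\frac{5}{2} + \frac{7 \sqrt{3}}{3}\right)\left(-3 + \sqrt{3}\right)^n + \left(\frac{5}{2} - \frac{7 \sqrt{3}}{3}\right)\left(-3 - \sqrt{3}\right)^n.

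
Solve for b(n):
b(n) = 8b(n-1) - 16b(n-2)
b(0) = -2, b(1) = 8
Characteristic equation: x² - 8x + 16 = 0, which is (x - (4))².
Repeated root r = 4.
General solution: b(n) = (A + Bn)·(4)^n.
From b(0) = -2: A = -2.
From b(1) = 8: (A + B)·(4) = 8 ⇒ B = 4.
So b(n) = \left(4 n - 2\right) \cdot (4)^n.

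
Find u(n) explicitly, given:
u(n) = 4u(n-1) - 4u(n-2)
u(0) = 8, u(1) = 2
Characteristic equation: x² - 4x + 4 = 0, which is (x - (2))².
Repeated root r = 2.
General solution: u(n) = (A + Bn)·(2)^n.
From u(0) = 8: A = 8.
From u(1) = 2: (A + B)·(2) = 2 ⇒ B = -7.
So u(n) = \left(8 - 7 n\right) \cdot (2)^n.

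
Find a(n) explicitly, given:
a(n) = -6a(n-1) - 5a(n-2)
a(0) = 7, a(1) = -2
Characteristic equation: x² + 6x + 5 = 0, which factors as (x - (-1))(x - (-5)) = 0.
Roots r₁ = -1, r₂ = -5 (distinct).
General solution: a(n) = A·(-1)^n + B·(-5)^n.
From a(0) = 7: A + B = 7.
From a(1) = -2: -A - 5B = -2.
Solving: A = \frac{33}{4}, B = - \frac{5}{4}.
So a(n) = \frac{33 \left(-1\right)^{n}}{4} - \frac{5 \left(-5\right)^{n}}{4}.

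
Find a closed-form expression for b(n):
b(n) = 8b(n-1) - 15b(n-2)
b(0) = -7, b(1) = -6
Characteristic equation: x² - 8x + 15 = 0, which factors as (x - (3))(x - (5)) = 0.
Roots r₁ = 3, r₂ = 5 (distinct).
General solution: b(n) = A·(3)^n + B·(5)^n.
From b(0) = -7: A + B = -7.
From b(1) = -6: 3A + 5B = -6.
Solving: A = - \frac{29}{2}, B = \frac{15}{2}.
So b(n) = - \frac{29 \cdot 3^{n}}{2} + \frac{15 \cdot 5^{n}}{2}.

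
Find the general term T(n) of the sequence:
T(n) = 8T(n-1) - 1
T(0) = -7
First-order linear non-homogeneous.
Homogeneous solution: T_h(n) = A·(8)^n.
Try constant particular solution T_p = K: K = 8K - 1 ⇒ K = \frac{1}{7}.
General: T(n) = A·(8)^n + \frac{1}{7}.
Apply T(0) = -7: A + \frac{1}{7} = -7 ⇒ A = - \frac{50}{7}.
So T(n) = \frac{1}{7} - \frac{50 \cdot 8^{n}}{7}.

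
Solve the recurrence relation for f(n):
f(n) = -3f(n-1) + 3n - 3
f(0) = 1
First-order linear with linear forcing.
Homogeneous solution: f_h(n) = A·(-3)^n.
Try particular f_p(n) = pn + q. Substituting:
  pn + q = -3(p(n-1) + q) + 3n - 3.
Matching the n-coefficient: p = -3p + 3 ⇒ p = \frac{3}{4}.
Matching constants: q = 3p - 3q - 3 ⇒ q = - \frac{3}{16}.
General: f(n) = A·(-3)^n + \frac{3 n}{4} - \frac{3}{16}.
Apply f(0) = 1: A - \frac{3}{16} = 1 ⇒ A = \frac{19}{16}.
So f(n) = \frac{19 \left(-3\right)^{n}}{16} + \frac{3 n}{4} - \frac{3}{16}.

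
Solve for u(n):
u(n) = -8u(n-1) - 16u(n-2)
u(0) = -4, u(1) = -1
Characteristic equation: x² + 8x + 16 = 0, which is (x - (-4))².
Repeated root r = -4.
General solution: u(n) = (A + Bn)·(-4)^n.
From u(0) = -4: A = -4.
From u(1) = -1: (A + B)·(-4) = -1 ⇒ B = \frac{17}{4}.
So u(n) = \left(\frac{17 n}{4} - 4\right) \cdot (-4)^n.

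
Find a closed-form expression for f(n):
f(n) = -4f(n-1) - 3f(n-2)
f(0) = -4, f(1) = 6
Characteristic equation: x² + 4x + 3 = 0, which factors as (x - (-3))(x - (-1)) = 0.
Roots r₁ = -3, r₂ = -1 (distinct).
General solution: f(n) = A·(-3)^n + B·(-1)^n.
From f(0) = -4: A + B = -4.
From f(1) = 6: -3A - B = 6.
Solving: A = -1, B = -3.
So f(n) = - 3 \left(-1\right)^{n} - \left(-3\right)^{n}.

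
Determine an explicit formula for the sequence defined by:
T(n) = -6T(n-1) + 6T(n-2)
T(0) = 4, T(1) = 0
Characteristic equation: x² + 6x - 6 = 0.
Discriminant Δ = (-6)² + 4·(6) = 60.
Roots r₁,₂ = (-6 ± √60)/2, so r₁ = -3 + \sqrt{15}, r₂ = - \sqrt{15} - 3.
General solution: T(n) = A·r₁^n + B·r₂^n.
From the initial conditions, A + B = 4 and r₁A + r₂B = 0.
Since r₁ - r₂ = √60: A = (0 - (4)r₂)/√60 = \frac{2 \sqrt{15}}{5} + 2, and B = 4 - A = 2 - \frac{2 \sqrt{15}}{5}.
So T(n) = \left(\frac{2 \sqrt{15}}{5} + 2\right)\left(-3 + \sqrt{15}\right)^n + \left(2 - \frac{2 \sqrt{15}}{5}\right)\left(- \sqrt{15} - 3\right)^n.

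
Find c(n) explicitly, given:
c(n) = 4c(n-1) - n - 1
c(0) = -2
First-order linear with linear forcing.
Homogeneous solution: c_h(n) = A·(4)^n.
Try particular c_p(n) = pn + q. Substituting:
  pn + q = 4(p(n-1) + q) - n - 1.
Matching the n-coefficient: p = 4p - 1 ⇒ p = \frac{1}{3}.
Matching constants: q = -4p + 4q - 1 ⇒ q = \frac{7}{9}.
General: c(n) = A·(4)^n + \frac{n}{3} + \frac{7}{9}.
Apply c(0) = -2: A + \frac{7}{9} = -2 ⇒ A = - \frac{25}{9}.
So c(n) = - \frac{25 \cdot 4^{n}}{9} + \frac{n}{3} + \frac{7}{9}.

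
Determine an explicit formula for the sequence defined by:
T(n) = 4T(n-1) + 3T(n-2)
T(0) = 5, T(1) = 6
Characteristic equation: x² - 4x - 3 = 0.
Discriminant Δ = (4)² + 4·(3) = 28.
Roots r₁,₂ = (4 ± √28)/2, so r₁ = 2 + \sqrt{7}, r₂ = 2 - \sqrt{7}.
General solution: T(n) = A·r₁^n + B·r₂^n.
From the initial conditions, A + B = 5 and r₁A + r₂B = 6.
Since r₁ - r₂ = √28: A = (6 - (5)r₂)/√28 = \frac{5}{2} - \frac{2 \sqrt{7}}{7}, and B = 5 - A = \frac{2 \sqrt{7}}{7} + \frac{5}{2}.
So T(n) = \left(\frac{5}{2} - \frac{2 \sqrt{7}}{7}\right)\left(2 + \sqrt{7}\right)^n + \left(\frac{2 \sqrt{7}}{7} + \frac{5}{2}\right)\left(2 - \sqrt{7}\right)^n.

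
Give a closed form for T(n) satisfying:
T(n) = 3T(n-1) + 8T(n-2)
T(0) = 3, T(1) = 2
Characteristic equation: x² - 3x - 8 = 0.
Discriminant Δ = (3)² + 4·(8) = 41.
Roots r₁,₂ = (3 ± √41)/2, so r₁ = \frac{3}{2} + \frac{\sqrt{41}}{2}, r₂ = \frac{3}{2} - \frac{\sqrt{41}}{2}.
General solution: T(n) = A·r₁^n + B·r₂^n.
From the initial conditions, A + B = 3 and r₁A + r₂B = 2.
Since r₁ - r₂ = √41: A = (2 - (3)r₂)/√41 = \frac{3}{2} - \frac{5 \sqrt{41}}{82}, and B = 3 - A = \frac{5 \sqrt{41}}{82} + \frac{3}{2}.
So T(n) = \left(\frac{3}{2} - \frac{5 \sqrt{41}}{82}\right)\left(\frac{3}{2} + \frac{\sqrt{41}}{2}\right)^n + \left(\frac{5 \sqrt{41}}{82} + \frac{3}{2}\right)\left(\frac{3}{2} - \frac{\sqrt{41}}{2}\right)^n.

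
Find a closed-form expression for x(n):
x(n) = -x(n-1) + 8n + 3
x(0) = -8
First-order linear with linear forcing.
Homogeneous solution: x_h(n) = A·(-1)^n.
Try particular x_p(n) = pn + q. Substituting:
  pn + q = -(p(n-1) + q) + 8n + 3.
Matching the n-coefficient: p = -p + 8 ⇒ p = 4.
Matching constants: q = p - q + 3 ⇒ q = \frac{7}{2}.
General: x(n) = A·(-1)^n + 4 n + \frac{7}{2}.
Apply x(0) = -8: A + \frac{7}{2} = -8 ⇒ A = - \frac{23}{2}.
So x(n) = - \frac{23 \left(-1\right)^{n}}{2} + 4 n + \frac{7}{2}.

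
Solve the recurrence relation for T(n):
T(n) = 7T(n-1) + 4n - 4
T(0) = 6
First-order linear with linear forcing.
Homogeneous solution: T_h(n) = A·(7)^n.
Try particular T_p(n) = pn + q. Substituting:
  pn + q = 7(p(n-1) + q) + 4n - 4.
Matching the n-coefficient: p = 7p + 4 ⇒ p = - \frac{2}{3}.
Matching constants: q = -7p + 7q - 4 ⇒ q = - \frac{1}{9}.
General: T(n) = A·(7)^n - \frac{2 n}{3} - \frac{1}{9}.
Apply T(0) = 6: A - \frac{1}{9} = 6 ⇒ A = \frac{55}{9}.
So T(n) = \frac{55 \cdot 7^{n}}{9} - \frac{2 n}{3} - \frac{1}{9}.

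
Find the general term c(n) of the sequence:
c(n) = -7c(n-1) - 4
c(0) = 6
First-order linear non-homogeneous.
Homogeneous solution: c_h(n) = A·(-7)^n.
Try constant particular solution c_p = K: K = -7K - 4 ⇒ K = - \frac{1}{2}.
General: c(n) = A·(-7)^n - \frac{1}{2}.
Apply c(0) = 6: A - \frac{1}{2} = 6 ⇒ A = \frac{13}{2}.
So c(n) = \frac{13 \left(-7\right)^{n}}{2} - \frac{1}{2}.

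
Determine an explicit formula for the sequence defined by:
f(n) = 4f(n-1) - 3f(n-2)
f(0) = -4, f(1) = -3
Characteristic equation: x² - 4x + 3 = 0, which factors as (x - (3))(x - (1)) = 0.
Roots r₁ = 3, r₂ = 1 (distinct).
General solution: f(n) = A·(3)^n + B·(1)^n.
From f(0) = -4: A + B = -4.
From f(1) = -3: 3A + B = -3.
Solving: A = \frac{1}{2}, B = - \frac{9}{2}.
So f(n) = \frac{3^{n}}{2} - \frac{9}{2}.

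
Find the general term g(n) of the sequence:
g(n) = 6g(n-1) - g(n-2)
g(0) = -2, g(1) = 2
Characteristic equation: x² - 6x + 1 = 0.
Discriminant Δ = (6)² + 4·(-1) = 32.
Roots r₁,₂ = (6 ± √32)/2, so r₁ = 2 \sqrt{2} + 3, r₂ = 3 - 2 \sqrt{2}.
General solution: g(n) = A·r₁^n + B·r₂^n.
From the initial conditions, A + B = -2 and r₁A + r₂B = 2.
Since r₁ - r₂ = √32: A = (2 - (-2)r₂)/√32 = -1 + \sqrt{2}, and B = -2 - A = - \sqrt{2} - 1.
So g(n) = \left(-1 + \sqrt{2}\right)\left(2 \sqrt{2} + 3\right)^n + \left(- \sqrt{2} - 1\right)\left(3 - 2 \sqrt{2}\right)^n.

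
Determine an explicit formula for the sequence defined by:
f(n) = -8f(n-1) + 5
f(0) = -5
First-order linear non-homogeneous.
Homogeneous solution: f_h(n) = A·(-8)^n.
Try constant particular solution f_p = K: K = -8K + 5 ⇒ K = \frac{5}{9}.
General: f(n) = A·(-8)^n + \frac{5}{9}.
Apply f(0) = -5: A + \frac{5}{9} = -5 ⇒ A = - \frac{50}{9}.
So f(n) = \frac{5}{9} - \frac{50 \left(-8\right)^{n}}{9}.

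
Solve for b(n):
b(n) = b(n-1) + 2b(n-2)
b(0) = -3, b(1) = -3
Characteristic equation: x² - x - 2 = 0, which factors as (x - (2))(x - (-1)) = 0.
Roots r₁ = 2, r₂ = -1 (distinct).
General solution: b(n) = A·(2)^n + B·(-1)^n.
From b(0) = -3: A + B = -3.
From b(1) = -3: 2A - B = -3.
Solving: A = -2, B = -1.
So b(n) = - \left(-1\right)^{n} - 2 \cdot 2^{n}.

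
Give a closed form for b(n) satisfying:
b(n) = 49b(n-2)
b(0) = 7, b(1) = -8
Characteristic equation: x² - 49 = 0, which factors as (x - (-7))(x - (7)) = 0.
Roots r₁ = -7, r₂ = 7 (distinct).
General solution: b(n) = A·(-7)^n + B·(7)^n.
From b(0) = 7: A + B = 7.
From b(1) = -8: -7A + 7B = -8.
Solving: A = \frac{57}{14}, B = \frac{41}{14}.
So b(n) = \frac{57 \left(-7\right)^{n}}{14} + \frac{41 \cdot 7^{n}}{14}.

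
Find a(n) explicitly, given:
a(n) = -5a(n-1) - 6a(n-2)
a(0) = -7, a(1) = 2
Characteristic equation: x² + 5x + 6 = 0, which factors as (x - (-2))(x - (-3)) = 0.
Roots r₁ = -2, r₂ = -3 (distinct).
General solution: a(n) = A·(-2)^n + B·(-3)^n.
From a(0) = -7: A + B = -7.
From a(1) = 2: -2A - 3B = 2.
Solving: A = -19, B = 12.
So a(n) = - 19 \left(-2\right)^{n} + 12 \left(-3\right)^{n}.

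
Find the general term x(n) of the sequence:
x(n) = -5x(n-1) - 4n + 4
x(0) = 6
First-order linear with linear forcing.
Homogeneous solution: x_h(n) = A·(-5)^n.
Try particular x_p(n) = pn + q. Substituting:
  pn + q = -5(p(n-1) + q) - 4n + 4.
Matching the n-coefficient: p = -5p - 4 ⇒ p = - \frac{2}{3}.
Matching constants: q = 5p - 5q + 4 ⇒ q = \frac{1}{9}.
General: x(n) = A·(-5)^n - \frac{2 n}{3} + \frac{1}{9}.
Apply x(0) = 6: A + \frac{1}{9} = 6 ⇒ A = \frac{53}{9}.
So x(n) = \frac{53 \left(-5\right)^{n}}{9} - \frac{2 n}{3} + \frac{1}{9}.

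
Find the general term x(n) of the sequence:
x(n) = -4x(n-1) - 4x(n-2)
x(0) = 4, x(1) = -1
Characteristic equation: x² + 4x + 4 = 0, which is (x - (-2))².
Repeated root r = -2.
General solution: x(n) = (A + Bn)·(-2)^n.
From x(0) = 4: A = 4.
From x(1) = -1: (A + B)·(-2) = -1 ⇒ B = - \frac{7}{2}.
So x(n) = \left(4 - \frac{7 n}{2}\right) \cdot (-2)^n.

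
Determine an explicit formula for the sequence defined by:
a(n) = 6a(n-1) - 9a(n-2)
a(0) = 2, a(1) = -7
Characteristic equation: x² - 6x + 9 = 0, which is (x - (3))².
Repeated root r = 3.
General solution: a(n) = (A + Bn)·(3)^n.
From a(0) = 2: A = 2.
From a(1) = -7: (A + B)·(3) = -7 ⇒ B = - \frac{13}{3}.
So a(n) = \left(2 - \frac{13 n}{3}\right) \cdot (3)^n.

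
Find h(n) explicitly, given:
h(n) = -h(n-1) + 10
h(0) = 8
First-order linear non-homogeneous.
Homogeneous solution: h_h(n) = A·(-1)^n.
Try constant particular solution h_p = K: K = -K + 10 ⇒ K = 5.
General: h(n) = A·(-1)^n + 5.
Apply h(0) = 8: A + 5 = 8 ⇒ A = 3.
So h(n) = 3 \left(-1\right)^{n} + 5.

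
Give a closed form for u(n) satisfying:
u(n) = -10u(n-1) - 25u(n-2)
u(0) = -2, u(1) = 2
Characteristic equation: x² + 10x + 25 = 0, which is (x - (-5))².
Repeated root r = -5.
General solution: u(n) = (A + Bn)·(-5)^n.
From u(0) = -2: A = -2.
From u(1) = 2: (A + B)·(-5) = 2 ⇒ B = \frac{8}{5}.
So u(n) = \left(\frac{8 n}{5} - 2\right) \cdot (-5)^n.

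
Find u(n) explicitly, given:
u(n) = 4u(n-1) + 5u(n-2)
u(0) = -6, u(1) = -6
Characteristic equation: x² - 4x - 5 = 0, which factors as (x - (5))(x - (-1)) = 0.
Roots r₁ = 5, r₂ = -1 (distinct).
General solution: u(n) = A·(5)^n + B·(-1)^n.
From u(0) = -6: A + B = -6.
From u(1) = -6: 5A - B = -6.
Solving: A = -2, B = -4.
So u(n) = - 4 \left(-1\right)^{n} - 2 \cdot 5^{n}.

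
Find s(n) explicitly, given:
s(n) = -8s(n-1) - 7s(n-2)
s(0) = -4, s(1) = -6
Characteristic equation: x² + 8x + 7 = 0, which factors as (x - (-7))(x - (-1)) = 0.
Roots r₁ = -7, r₂ = -1 (distinct).
General solution: s(n) = A·(-7)^n + B·(-1)^n.
From s(0) = -4: A + B = -4.
From s(1) = -6: -7A - B = -6.
Solving: A = \frac{5}{3}, B = - \frac{17}{3}.
So s(n) = - \frac{17 \left(-1\right)^{n}}{3} + \frac{5 \left(-7\right)^{n}}{3}.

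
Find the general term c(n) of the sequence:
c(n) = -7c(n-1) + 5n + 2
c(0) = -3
First-order linear with linear forcing.
Homogeneous solution: c_h(n) = A·(-7)^n.
Try particular c_p(n) = pn + q. Substituting:
  pn + q = -7(p(n-1) + q) + 5n + 2.
Matching the n-coefficient: p = -7p + 5 ⇒ p = \frac{5}{8}.
Matching constants: q = 7p - 7q + 2 ⇒ q = \frac{51}{64}.
General: c(n) = A·(-7)^n + \frac{5 n}{8} + \frac{51}{64}.
Apply c(0) = -3: A + \frac{51}{64} = -3 ⇒ A = - \frac{243}{64}.
So c(n) = - \frac{243 \left(-7\right)^{n}}{64} + \frac{5 n}{8} + \frac{51}{64}.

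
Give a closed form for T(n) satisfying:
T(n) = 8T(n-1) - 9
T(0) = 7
First-order linear non-homogeneous.
Homogeneous solution: T_h(n) = A·(8)^n.
Try constant particular solution T_p = K: K = 8K - 9 ⇒ K = \frac{9}{7}.
General: T(n) = A·(8)^n + \frac{9}{7}.
Apply T(0) = 7: A + \frac{9}{7} = 7 ⇒ A = \frac{40}{7}.
So T(n) = \frac{40 \cdot 8^{n}}{7} + \frac{9}{7}.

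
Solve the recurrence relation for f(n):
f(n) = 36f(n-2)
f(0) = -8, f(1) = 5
Characteristic equation: x² - 36 = 0, which factors as (x - (6))(x - (-6)) = 0.
Roots r₁ = 6, r₂ = -6 (distinct).
General solution: f(n) = A·(6)^n + B·(-6)^n.
From f(0) = -8: A + B = -8.
From f(1) = 5: 6A - 6B = 5.
Solving: A = - \frac{43}{12}, B = - \frac{53}{12}.
So f(n) = - \frac{53 \left(-6\right)^{n}}{12} - \frac{43 \cdot 6^{n}}{12}.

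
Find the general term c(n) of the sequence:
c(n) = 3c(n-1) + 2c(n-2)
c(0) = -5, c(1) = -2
Characteristic equation: x² - 3x - 2 = 0.
Discriminant Δ = (3)² + 4·(2) = 17.
Roots r₁,₂ = (3 ± √17)/2, so r₁ = \frac{3}{2} + \frac{\sqrt{17}}{2}, r₂ = \frac{3}{2} - \frac{\sqrt{17}}{2}.
General solution: c(n) = A·r₁^n + B·r₂^n.
From the initial conditions, A + B = -5 and r₁A + r₂B = -2.
Since r₁ - r₂ = √17: A = (-2 - (-5)r₂)/√17 = - \frac{5}{2} + \frac{11 \sqrt{17}}{34}, and B = -5 - A = - \frac{5}{2} - \frac{11 \sqrt{17}}{34}.
So c(n) = \left(- \frac{5}{2} + \frac{11 \sqrt{17}}{34}\right)\left(\frac{3}{2} + \frac{\sqrt{17}}{2}\right)^n + \left(- \frac{5}{2} - \frac{11 \sqrt{17}}{34}\right)\left(\frac{3}{2} - \frac{\sqrt{17}}{2}\right)^n.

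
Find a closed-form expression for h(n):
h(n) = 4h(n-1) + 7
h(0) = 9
First-order linear non-homogeneous.
Homogeneous solution: h_h(n) = A·(4)^n.
Try constant particular solution h_p = K: K = 4K + 7 ⇒ K = - \frac{7}{3}.
General: h(n) = A·(4)^n - \frac{7}{3}.
Apply h(0) = 9: A - \frac{7}{3} = 9 ⇒ A = \frac{34}{3}.
So h(n) = \frac{34 \cdot 4^{n}}{3} - \frac{7}{3}.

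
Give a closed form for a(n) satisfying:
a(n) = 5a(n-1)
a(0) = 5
This is a homogeneous first-order recurrence with ratio 5.
By induction a(n) = a(0) · (5)^n = 5 \cdot 5^{n}.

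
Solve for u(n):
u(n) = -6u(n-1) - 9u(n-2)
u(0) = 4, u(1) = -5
Characteristic equation: x² + 6x + 9 = 0, which is (x - (-3))².
Repeated root r = -3.
General solution: u(n) = (A + Bn)·(-3)^n.
From u(0) = 4: A = 4.
From u(1) = -5: (A + B)·(-3) = -5 ⇒ B = - \frac{7}{3}.
So u(n) = \left(4 - \frac{7 n}{3}\right) \cdot (-3)^n.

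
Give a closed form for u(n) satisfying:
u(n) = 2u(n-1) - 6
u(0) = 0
First-order linear non-homogeneous.
Homogeneous solution: u_h(n) = A·(2)^n.
Try constant particular solution u_p = K: K = 2K - 6 ⇒ K = 6.
General: u(n) = A·(2)^n + 6.
Apply u(0) = 0: A + 6 = 0 ⇒ A = -6.
So u(n) = 6 - 6 \cdot 2^{n}.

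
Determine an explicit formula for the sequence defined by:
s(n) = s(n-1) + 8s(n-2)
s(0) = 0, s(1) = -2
Characteristic equation: x² - x - 8 = 0.
Discriminant Δ = (1)² + 4·(8) = 33.
Roots r₁,₂ = (1 ± √33)/2, so r₁ = \frac{1}{2} + \frac{\sqrt{33}}{2}, r₂ = \frac{1}{2} - \frac{\sqrt{33}}{2}.
General solution: s(n) = A·r₁^n + B·r₂^n.
From the initial conditions, A + B = 0 and r₁A + r₂B = -2.
Since r₁ - r₂ = √33: A = (-2 - (0)r₂)/√33 = - \frac{2 \sqrt{33}}{33}, and B = 0 - A = \frac{2 \sqrt{33}}{33}.
So s(n) = \left(- \frac{2 \sqrt{33}}{33}\right)\left(\frac{1}{2} + \frac{\sqrt{33}}{2}\right)^n + \left(\frac{2 \sqrt{33}}{33}\right)\left(\frac{1}{2} - \frac{\sqrt{33}}{2}\right)^n.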